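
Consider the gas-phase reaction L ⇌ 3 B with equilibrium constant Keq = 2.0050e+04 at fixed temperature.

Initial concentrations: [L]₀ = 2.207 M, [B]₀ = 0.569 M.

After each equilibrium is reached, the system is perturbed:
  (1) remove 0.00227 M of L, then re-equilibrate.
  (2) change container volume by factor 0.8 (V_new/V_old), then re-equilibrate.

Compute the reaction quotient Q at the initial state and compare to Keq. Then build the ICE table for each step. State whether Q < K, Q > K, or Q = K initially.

Q₀ = 0.08347 vs Keq = 2.0050e+04 ⇒ Q<K, forward
Step 1:
                    L           B
  init          2.207       0.569
  Δ            -2.189       6.567
  eq          0.01812       7.136
  solve Keq expr → x = 2.189; check Q = 2.0050e+04
Then remove 0.00227 M of L.
Step 2:
                    L           B
  init        0.01585       7.136
  Δ          0.002219   -0.006658
  eq          0.01807       7.129
  solve Keq expr → x = -0.002219; check Q = 2.0050e+04
Then change container volume by factor 0.8 (V_new/V_old).
Step 3:
                    L           B
  init        0.02259       8.911
  Δ           0.01227    -0.03681
  eq          0.03486       8.874
  solve Keq expr → x = -0.01227; check Q = 2.0050e+04

Q₀ = 0.08347; Q < K (proceeds forward)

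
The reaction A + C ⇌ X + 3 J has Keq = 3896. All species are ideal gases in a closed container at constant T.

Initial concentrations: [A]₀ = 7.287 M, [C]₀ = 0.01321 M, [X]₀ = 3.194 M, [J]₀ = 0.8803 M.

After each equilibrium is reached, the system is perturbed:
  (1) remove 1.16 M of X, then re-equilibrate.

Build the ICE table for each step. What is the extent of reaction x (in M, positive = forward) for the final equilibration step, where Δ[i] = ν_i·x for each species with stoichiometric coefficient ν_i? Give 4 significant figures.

x = 3.1821e-05 M

Q₀ = 22.63 vs Keq = 3896 ⇒ Q<K, forward
Step 1:
                    A           C           X           J
  I             7.287     0.01321       3.194      0.8803
  C          -0.01312    -0.01312     0.01312     0.03937
  E             7.274  8.8028e-05       3.207      0.9197
  solve Keq expr → x = 0.01312; check Q = 3896
Then remove 1.16 M of X.
Step 2:
                    A           C           X           J
  I             7.274  8.8028e-05       2.047      0.9197
  C       -3.1821e-05 -3.1821e-05  3.1821e-05  9.5462e-05
  E             7.274  5.6207e-05       2.047      0.9198
  solve Keq expr → x = 3.1821e-05; check Q = 3896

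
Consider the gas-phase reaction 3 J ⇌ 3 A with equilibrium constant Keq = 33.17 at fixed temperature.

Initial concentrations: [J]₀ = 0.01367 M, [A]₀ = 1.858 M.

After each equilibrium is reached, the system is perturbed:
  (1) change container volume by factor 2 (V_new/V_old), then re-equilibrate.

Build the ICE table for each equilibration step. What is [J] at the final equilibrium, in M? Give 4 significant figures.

[J]_eq = 0.2221 M

Q₀ = 2.5109e+06 vs Keq = 33.17 ⇒ Q>K, reverse
Step 1:
                    J           A
  I           0.01367       1.858
  C            0.4306     -0.4306
  E            0.4443       1.427
  solve Keq expr → x = -0.1435; check Q = 33.17
Then change container volume by factor 2 (V_new/V_old).
Step 2:
                    J           A
  I            0.2221      0.7137
  C                 0           0
  E            0.2221      0.7137
  solve Keq expr → x = 0; check Q = 33.17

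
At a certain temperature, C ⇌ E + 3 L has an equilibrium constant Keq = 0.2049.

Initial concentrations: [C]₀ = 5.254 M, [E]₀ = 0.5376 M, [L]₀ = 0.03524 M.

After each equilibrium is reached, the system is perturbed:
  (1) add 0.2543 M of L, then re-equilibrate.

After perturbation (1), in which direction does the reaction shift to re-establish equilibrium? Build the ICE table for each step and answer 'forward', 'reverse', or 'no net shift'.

Direction: reverse

Q₀ = 4.4779e-06 vs Keq = 0.2049 ⇒ Q<K, forward
Step 1:
                  C         E         L
  init        5.254    0.5376   0.03524
  Δ         -0.3376    0.3376     1.013
  eq          4.916    0.8752     1.048
  solve Keq expr → x = 0.3376; check Q = 0.2049
Then add 0.2543 M of L.
Step 2:
                  C         E         L
  init        4.916    0.8752     1.302
  Δ         0.07275  -0.07275   -0.2182
  eq          4.989    0.8024     1.084
  solve Keq expr → x = -0.07275; check Q = 0.2049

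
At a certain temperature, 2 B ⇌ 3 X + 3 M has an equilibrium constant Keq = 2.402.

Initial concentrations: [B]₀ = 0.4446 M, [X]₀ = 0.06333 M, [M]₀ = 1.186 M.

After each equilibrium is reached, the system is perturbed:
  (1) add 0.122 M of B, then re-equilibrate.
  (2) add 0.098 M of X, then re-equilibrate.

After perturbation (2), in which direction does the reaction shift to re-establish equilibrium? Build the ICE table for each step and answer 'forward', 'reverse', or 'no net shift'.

Direction: reverse

Q₀ = 0.002144 vs Keq = 2.402 ⇒ Q<K, forward
Step 1:
                    B           X           M
  I            0.4446     0.06333       1.186
  C           -0.1962      0.2942      0.2942
  E            0.2484      0.3576        1.48
  solve Keq expr → x = 0.09808; check Q = 2.402
Then add 0.122 M of B.
Step 2:
                    B           X           M
  I            0.3704      0.3576        1.48
  C          -0.03928     0.05893     0.05893
  E            0.3312      0.4165       1.539
  solve Keq expr → x = 0.01964; check Q = 2.402
Then add 0.098 M of X.
Step 3:
                    B           X           M
  I            0.3312      0.5145       1.539
  C           0.03533    -0.05299    -0.05299
  E            0.3665      0.4615       1.486
  solve Keq expr → x = -0.01766; check Q = 2.402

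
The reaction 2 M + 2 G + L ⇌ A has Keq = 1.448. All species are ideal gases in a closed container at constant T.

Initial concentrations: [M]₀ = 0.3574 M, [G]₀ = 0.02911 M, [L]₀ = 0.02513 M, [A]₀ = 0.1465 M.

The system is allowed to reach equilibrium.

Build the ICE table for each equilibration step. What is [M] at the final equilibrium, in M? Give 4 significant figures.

[M]_eq = 0.6329 M

Q₀ = 5.3858e+04 vs Keq = 1.448 ⇒ Q>K, reverse
Step 1:
                   M          G          L          A
  init        0.3574    0.02911    0.02513     0.1465
  Δ           0.2755     0.2755     0.1377    -0.1377
  eq          0.6329     0.3046     0.1629   0.008763
  solve Keq expr → x = -0.1377; check Q = 1.448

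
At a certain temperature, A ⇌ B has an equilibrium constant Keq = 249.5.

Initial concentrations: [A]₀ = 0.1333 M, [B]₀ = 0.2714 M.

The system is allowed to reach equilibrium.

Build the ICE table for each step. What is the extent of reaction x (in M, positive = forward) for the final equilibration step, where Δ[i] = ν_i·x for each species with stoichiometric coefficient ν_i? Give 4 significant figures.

x = 0.1317 M

Q₀ = 2.036 vs Keq = 249.5 ⇒ Q<K, forward
Step 1:
                   A          B
  I           0.1333     0.2714
  C          -0.1317     0.1317
  E         0.001616     0.4031
  solve Keq expr → x = 0.1317; check Q = 249.5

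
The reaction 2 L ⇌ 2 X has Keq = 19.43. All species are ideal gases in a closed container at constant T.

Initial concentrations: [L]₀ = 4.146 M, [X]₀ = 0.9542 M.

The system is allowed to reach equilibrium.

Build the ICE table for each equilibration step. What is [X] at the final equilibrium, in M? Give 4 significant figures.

Q₀ = 0.05297 vs Keq = 19.43 ⇒ Q<K, forward
Step 1:
                    L           X
  Initial       4.146      0.9542
  Change       -3.203       3.203
  Equil        0.9431       4.157
  solve Keq expr → x = 1.601; check Q = 19.43

[X]_eq = 4.157 M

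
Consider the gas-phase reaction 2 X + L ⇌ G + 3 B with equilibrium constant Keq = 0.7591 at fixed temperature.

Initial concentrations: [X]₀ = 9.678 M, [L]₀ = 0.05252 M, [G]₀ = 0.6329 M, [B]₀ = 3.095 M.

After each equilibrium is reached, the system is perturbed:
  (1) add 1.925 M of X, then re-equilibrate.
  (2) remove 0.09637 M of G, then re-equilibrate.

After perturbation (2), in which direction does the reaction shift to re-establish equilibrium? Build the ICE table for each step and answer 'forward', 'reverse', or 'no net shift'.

Q₀ = 3.814 vs Keq = 0.7591 ⇒ Q>K, reverse
Step 1:
                   X          L          G          B
  I            9.678    0.05252     0.6329      3.095
  C           0.2049     0.1025    -0.1025    -0.3074
  E            9.883      0.155     0.5304      2.788
  solve Keq expr → x = -0.1025; check Q = 0.7591
Then add 1.925 M of X.
Step 2:
                   X          L          G          B
  I            11.81      0.155     0.5304      2.788
  C         -0.05701   -0.02851    0.02851    0.08552
  E            11.75     0.1265     0.5589      2.873
  solve Keq expr → x = 0.02851; check Q = 0.7591
Then remove 0.09637 M of G.
Step 3:
                   X          L          G          B
  I            11.75     0.1265     0.4626      2.873
  C         -0.02714   -0.01357    0.01357    0.04071
  E            11.72     0.1129     0.4761      2.914
  solve Keq expr → x = 0.01357; check Q = 0.7591

Direction: forward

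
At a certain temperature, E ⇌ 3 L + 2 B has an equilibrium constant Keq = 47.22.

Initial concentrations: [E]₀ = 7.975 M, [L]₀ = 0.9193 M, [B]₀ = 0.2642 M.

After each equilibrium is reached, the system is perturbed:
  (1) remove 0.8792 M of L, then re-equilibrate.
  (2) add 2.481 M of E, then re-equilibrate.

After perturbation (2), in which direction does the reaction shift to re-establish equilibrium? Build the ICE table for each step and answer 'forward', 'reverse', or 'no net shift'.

Q₀ = 0.0068 vs Keq = 47.22 ⇒ Q<K, forward
Step 1:
                  E         L         B
  I           7.975    0.9193    0.2642
  C          -1.016     3.047     2.031
  E           6.959     3.966     2.295
  solve Keq expr → x = 1.016; check Q = 47.22
Then remove 0.8792 M of L.
Step 2:
                  E         L         B
  I           6.959     3.087     2.295
  C         -0.1681    0.5044    0.3362
  E           6.791     3.591     2.632
  solve Keq expr → x = 0.1681; check Q = 47.22
Then add 2.481 M of E.
Step 3:
                  E         L         B
  I           9.272     3.591     2.632
  C        -0.07758    0.2328    0.1552
  E           9.195     3.824     2.787
  solve Keq expr → x = 0.07758; check Q = 47.22

Direction: forward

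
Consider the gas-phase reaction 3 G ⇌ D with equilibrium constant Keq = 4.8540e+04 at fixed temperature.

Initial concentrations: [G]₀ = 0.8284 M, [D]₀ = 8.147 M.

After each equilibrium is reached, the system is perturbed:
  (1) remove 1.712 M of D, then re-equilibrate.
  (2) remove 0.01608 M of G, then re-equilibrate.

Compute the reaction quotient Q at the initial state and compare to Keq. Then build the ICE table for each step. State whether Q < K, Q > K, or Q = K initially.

Q₀ = 14.33; Q < K (proceeds forward)

Q₀ = 14.33 vs Keq = 4.8540e+04 ⇒ Q<K, forward
Step 1:
                   G          D
  I           0.8284      8.147
  C          -0.7727     0.2576
  E          0.05574      8.405
  solve Keq expr → x = 0.2576; check Q = 4.8540e+04
Then remove 1.712 M of D.
Step 2:
                   G          D
  I          0.05574      6.693
  C        -0.004072   0.001357
  E          0.05166      6.694
  solve Keq expr → x = 0.001357; check Q = 4.8540e+04
Then remove 0.01608 M of G.
Step 3:
                   G          D
  I          0.03558      6.694
  C          0.01607  -0.005355
  E          0.05165      6.689
  solve Keq expr → x = -0.005355; check Q = 4.8540e+04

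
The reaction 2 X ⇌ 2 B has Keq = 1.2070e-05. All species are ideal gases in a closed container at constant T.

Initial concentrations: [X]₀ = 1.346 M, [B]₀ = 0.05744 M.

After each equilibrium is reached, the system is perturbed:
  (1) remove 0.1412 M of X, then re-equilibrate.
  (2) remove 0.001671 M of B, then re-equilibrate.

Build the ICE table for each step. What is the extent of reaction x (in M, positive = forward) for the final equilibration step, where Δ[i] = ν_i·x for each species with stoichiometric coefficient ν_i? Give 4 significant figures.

x = 8.3261e-04 M

Q₀ = 0.001821 vs Keq = 1.2070e-05 ⇒ Q>K, reverse
Step 1:
                  X         B
  I           1.346   0.05744
  C         0.05258  -0.05258
  E           1.399  0.004859
  solve Keq expr → x = -0.02629; check Q = 1.2070e-05
Then remove 0.1412 M of X.
Step 2:
                  X         B
  I           1.257  0.004859
  C       4.8886e-04 -4.8886e-04
  E           1.258   0.00437
  solve Keq expr → x = -2.4443e-04; check Q = 1.2070e-05
Then remove 0.001671 M of B.
Step 3:
                  X         B
  I           1.258  0.002699
  C       -0.001665  0.001665
  E           1.256  0.004364
  solve Keq expr → x = 8.3261e-04; check Q = 1.2070e-05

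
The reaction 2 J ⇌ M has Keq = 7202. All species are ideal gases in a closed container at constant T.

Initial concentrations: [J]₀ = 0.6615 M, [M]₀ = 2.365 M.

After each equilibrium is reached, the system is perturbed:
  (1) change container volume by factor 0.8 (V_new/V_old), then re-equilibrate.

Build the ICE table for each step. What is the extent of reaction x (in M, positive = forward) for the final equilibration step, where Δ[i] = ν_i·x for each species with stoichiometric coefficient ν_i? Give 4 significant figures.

x = 0.001272 M

Q₀ = 5.405 vs Keq = 7202 ⇒ Q<K, forward
Step 1:
                   J          M
  init        0.6615      2.365
  Δ          -0.6422     0.3211
  eq         0.01931      2.686
  solve Keq expr → x = 0.3211; check Q = 7202
Then change container volume by factor 0.8 (V_new/V_old).
Step 2:
                   J          M
  init       0.02414      3.358
  Δ        -0.002544   0.001272
  eq          0.0216      3.359
  solve Keq expr → x = 0.001272; check Q = 7202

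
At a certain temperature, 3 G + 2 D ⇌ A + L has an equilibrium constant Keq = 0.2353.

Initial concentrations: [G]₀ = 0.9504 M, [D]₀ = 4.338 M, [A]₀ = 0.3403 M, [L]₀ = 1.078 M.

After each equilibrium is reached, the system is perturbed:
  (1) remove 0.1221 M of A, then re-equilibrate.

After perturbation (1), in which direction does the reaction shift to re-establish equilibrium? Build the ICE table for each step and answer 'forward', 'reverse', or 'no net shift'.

Q₀ = 0.02271 vs Keq = 0.2353 ⇒ Q<K, forward
Step 1:
                    G           D           A           L
  I            0.9504       4.338      0.3403       1.078
  C           -0.4183     -0.2789      0.1394      0.1394
  E            0.5321       4.059      0.4797       1.217
  solve Keq expr → x = 0.1394; check Q = 0.2353
Then remove 0.1221 M of A.
Step 2:
                    G           D           A           L
  I            0.5321       4.059      0.3576       1.217
  C          -0.03981    -0.02654     0.01327     0.01327
  E            0.4923       4.033      0.3709       1.231
  solve Keq expr → x = 0.01327; check Q = 0.2353

Direction: forward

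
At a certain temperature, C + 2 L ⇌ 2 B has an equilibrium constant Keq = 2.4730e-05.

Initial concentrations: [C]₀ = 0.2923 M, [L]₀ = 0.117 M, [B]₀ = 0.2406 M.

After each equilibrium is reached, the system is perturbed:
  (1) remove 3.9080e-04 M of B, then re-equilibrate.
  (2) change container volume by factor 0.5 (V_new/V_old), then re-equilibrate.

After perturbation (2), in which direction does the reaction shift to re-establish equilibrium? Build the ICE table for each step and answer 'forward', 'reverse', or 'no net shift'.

Direction: forward

Q₀ = 14.47 vs Keq = 2.4730e-05 ⇒ Q>K, reverse
Step 1:
                  C         L         B
  init       0.2923     0.117    0.2406
  Δ          0.1197    0.2395   -0.2395
  eq          0.412    0.3565  0.001138
  solve Keq expr → x = -0.1197; check Q = 2.4730e-05
Then remove 3.9080e-04 M of B.
Step 2:
                  C         L         B
  init        0.412    0.3565 7.4706e-04
  Δ       -1.9464e-04 -3.8929e-04 3.8929e-04
  eq         0.4118    0.3561  0.001136
  solve Keq expr → x = 1.9464e-04; check Q = 2.4730e-05
Then change container volume by factor 0.5 (V_new/V_old).
Step 3:
                  C         L         B
  init       0.8237    0.7121  0.002273
  Δ       -4.6812e-04 -9.3625e-04 9.3625e-04
  eq         0.8232    0.7112  0.003209
  solve Keq expr → x = 4.6812e-04; check Q = 2.4730e-05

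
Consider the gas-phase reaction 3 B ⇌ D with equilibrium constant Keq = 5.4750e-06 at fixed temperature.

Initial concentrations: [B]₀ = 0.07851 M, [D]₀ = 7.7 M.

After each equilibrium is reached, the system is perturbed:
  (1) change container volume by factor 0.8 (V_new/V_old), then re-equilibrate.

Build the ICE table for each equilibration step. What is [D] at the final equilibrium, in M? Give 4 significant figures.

[D]_eq = 0.1279 M

Q₀ = 1.5912e+04 vs Keq = 5.4750e-06 ⇒ Q>K, reverse
Step 1:
                   B          D
  Initial    0.07851        7.7
  Change        22.9     -7.634
  Equil        22.98    0.06643
  solve Keq expr → x = -7.634; check Q = 5.4750e-06
Then change container volume by factor 0.8 (V_new/V_old).
Step 2:
                   B          D
  Initial      28.72    0.08304
  Change     -0.1347    0.04489
  Equil        28.59     0.1279
  solve Keq expr → x = 0.04489; check Q = 5.4750e-06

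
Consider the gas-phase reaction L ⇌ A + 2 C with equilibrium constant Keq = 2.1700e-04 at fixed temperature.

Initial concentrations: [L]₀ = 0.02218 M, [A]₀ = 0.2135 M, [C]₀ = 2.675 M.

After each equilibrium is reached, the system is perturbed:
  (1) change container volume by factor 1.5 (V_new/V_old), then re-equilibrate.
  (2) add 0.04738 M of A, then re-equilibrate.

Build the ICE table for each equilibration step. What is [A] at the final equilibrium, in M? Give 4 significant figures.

Q₀ = 68.88 vs Keq = 2.1700e-04 ⇒ Q>K, reverse
Step 1:
                  L         A         C
  I         0.02218    0.2135     2.675
  C          0.2135   -0.2135    -0.427
  E          0.2357 1.0120e-05     2.248
  solve Keq expr → x = -0.2135; check Q = 2.1700e-04
Then change container volume by factor 1.5 (V_new/V_old).
Step 2:
                  L         A         C
  I          0.1571 6.7464e-06     1.499
  C       -8.4318e-06 8.4318e-06 1.6864e-05
  E          0.1571 1.5178e-05     1.499
  solve Keq expr → x = 8.4318e-06; check Q = 2.1700e-04
Then add 0.04738 M of A.
Step 3:
                  L         A         C
  I          0.1571    0.0474     1.499
  C         0.04737  -0.04737  -0.09475
  E          0.2045 2.2511e-05     1.404
  solve Keq expr → x = -0.04737; check Q = 2.1700e-04

[A]_eq = 2.2511e-05 M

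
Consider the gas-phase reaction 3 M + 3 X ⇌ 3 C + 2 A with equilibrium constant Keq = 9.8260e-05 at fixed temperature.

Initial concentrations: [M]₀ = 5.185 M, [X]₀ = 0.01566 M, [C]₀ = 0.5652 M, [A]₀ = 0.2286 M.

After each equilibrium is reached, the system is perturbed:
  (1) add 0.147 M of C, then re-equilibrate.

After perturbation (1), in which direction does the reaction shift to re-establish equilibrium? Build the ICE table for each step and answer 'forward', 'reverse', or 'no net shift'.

Direction: reverse

Q₀ = 17.63 vs Keq = 9.8260e-05 ⇒ Q>K, reverse
Step 1:
                   M          X          C          A
  Initial      5.185    0.01566     0.5652     0.2286
  Change      0.2279     0.2279    -0.2279     -0.152
  Equil        5.413     0.2436     0.3373    0.07664
  solve Keq expr → x = -0.07598; check Q = 9.8260e-05
Then add 0.147 M of C.
Step 2:
                   M          X          C          A
  Initial      5.413     0.2436     0.4843    0.07664
  Change     0.02816    0.02816   -0.02816   -0.01877
  Equil        5.441     0.2718     0.4561    0.05787
  solve Keq expr → x = -0.009386; check Q = 9.8260e-05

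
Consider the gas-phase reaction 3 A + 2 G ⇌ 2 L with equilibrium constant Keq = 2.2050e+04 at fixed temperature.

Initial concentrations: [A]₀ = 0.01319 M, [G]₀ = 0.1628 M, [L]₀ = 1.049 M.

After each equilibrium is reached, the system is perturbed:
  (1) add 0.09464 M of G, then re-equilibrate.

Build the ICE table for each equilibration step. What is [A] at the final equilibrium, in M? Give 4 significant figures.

[A]_eq = 0.07953 M

Q₀ = 1.8093e+07 vs Keq = 2.2050e+04 ⇒ Q>K, reverse
Step 1:
                  A         G         L
  I         0.01319    0.1628     1.049
  C         0.08445    0.0563   -0.0563
  E         0.09764    0.2191    0.9927
  solve Keq expr → x = -0.02815; check Q = 2.2050e+04
Then add 0.09464 M of G.
Step 2:
                  A         G         L
  I         0.09764    0.3137    0.9927
  C        -0.01811  -0.01207   0.01207
  E         0.07953    0.3017     1.005
  solve Keq expr → x = 0.006036; check Q = 2.2050e+04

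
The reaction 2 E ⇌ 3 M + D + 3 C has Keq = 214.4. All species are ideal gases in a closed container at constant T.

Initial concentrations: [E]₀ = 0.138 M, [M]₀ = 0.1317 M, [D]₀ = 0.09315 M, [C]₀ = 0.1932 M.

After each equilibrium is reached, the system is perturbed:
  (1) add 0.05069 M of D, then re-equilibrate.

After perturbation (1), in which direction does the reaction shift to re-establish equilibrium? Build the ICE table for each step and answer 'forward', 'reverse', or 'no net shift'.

Q₀ = 8.0576e-05 vs Keq = 214.4 ⇒ Q<K, forward
Step 1:
                  E         M         D         C
  Initial     0.138    0.1317   0.09315    0.1932
  Change    -0.1367     0.205   0.06833     0.205
  Equil    0.001347    0.3367    0.1615    0.3982
  solve Keq expr → x = 0.06833; check Q = 214.4
Then add 0.05069 M of D.
Step 2:
                  E         M         D         C
  Initial  0.001347    0.3367    0.2122    0.3982
  Change  1.9300e-04 -2.8950e-04 -9.6500e-05 -2.8950e-04
  Equil     0.00154    0.3364    0.2121    0.3979
  solve Keq expr → x = -9.6500e-05; check Q = 214.4

Direction: reverse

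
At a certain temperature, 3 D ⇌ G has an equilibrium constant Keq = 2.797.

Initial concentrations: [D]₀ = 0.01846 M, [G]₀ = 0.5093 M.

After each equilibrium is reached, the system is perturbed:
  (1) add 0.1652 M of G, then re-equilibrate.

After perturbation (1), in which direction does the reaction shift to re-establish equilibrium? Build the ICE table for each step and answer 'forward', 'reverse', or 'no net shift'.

Direction: reverse

Q₀ = 8.0962e+04 vs Keq = 2.797 ⇒ Q>K, reverse
Step 1:
                   D          G
  init       0.01846     0.5093
  Δ           0.4812    -0.1604
  eq          0.4997     0.3489
  solve Keq expr → x = -0.1604; check Q = 2.797
Then add 0.1652 M of G.
Step 2:
                   D          G
  init        0.4997     0.5141
  Δ          0.06128   -0.02043
  eq          0.5609     0.4937
  solve Keq expr → x = -0.02043; check Q = 2.797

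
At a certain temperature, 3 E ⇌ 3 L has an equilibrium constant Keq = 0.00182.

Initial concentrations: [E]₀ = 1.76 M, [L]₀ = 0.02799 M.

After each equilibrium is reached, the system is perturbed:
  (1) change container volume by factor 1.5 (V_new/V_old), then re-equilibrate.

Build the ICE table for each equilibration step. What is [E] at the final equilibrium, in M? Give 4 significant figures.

Q₀ = 4.0223e-06 vs Keq = 0.00182 ⇒ Q<K, forward
Step 1:
                   E          L
  init          1.76    0.02799
  Δ          -0.1666     0.1666
  eq           1.593     0.1945
  solve Keq expr → x = 0.05552; check Q = 0.00182
Then change container volume by factor 1.5 (V_new/V_old).
Step 2:
                   E          L
  init         1.062     0.1297
  Δ                0          0
  eq           1.062     0.1297
  solve Keq expr → x = 0; check Q = 0.00182

[E]_eq = 1.062 M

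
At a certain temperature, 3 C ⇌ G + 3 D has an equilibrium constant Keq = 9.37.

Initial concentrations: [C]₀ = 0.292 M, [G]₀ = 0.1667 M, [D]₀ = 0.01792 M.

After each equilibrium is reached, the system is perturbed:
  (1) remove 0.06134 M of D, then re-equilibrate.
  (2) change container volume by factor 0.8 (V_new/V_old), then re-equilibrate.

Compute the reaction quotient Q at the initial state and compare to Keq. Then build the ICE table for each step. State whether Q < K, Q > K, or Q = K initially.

Q₀ = 3.8530e-05 vs Keq = 9.37 ⇒ Q<K, forward
Step 1:
                   C          G          D
  init         0.292     0.1667    0.01792
  Δ          -0.2214     0.0738     0.2214
  eq          0.0706     0.2405     0.2393
  solve Keq expr → x = 0.0738; check Q = 9.37
Then remove 0.06134 M of D.
Step 2:
                   C          G          D
  init        0.0706     0.2405      0.178
  Δ          -0.0137   0.004566     0.0137
  eq          0.0569     0.2451     0.1917
  solve Keq expr → x = 0.004566; check Q = 9.37
Then change container volume by factor 0.8 (V_new/V_old).
Step 3:
                   C          G          D
  init       0.07112     0.3063     0.2396
  Δ         0.004077  -0.001359  -0.004077
  eq          0.0752      0.305     0.2355
  solve Keq expr → x = -0.001359; check Q = 9.37

Q₀ = 3.8530e-05; Q < K (proceeds forward)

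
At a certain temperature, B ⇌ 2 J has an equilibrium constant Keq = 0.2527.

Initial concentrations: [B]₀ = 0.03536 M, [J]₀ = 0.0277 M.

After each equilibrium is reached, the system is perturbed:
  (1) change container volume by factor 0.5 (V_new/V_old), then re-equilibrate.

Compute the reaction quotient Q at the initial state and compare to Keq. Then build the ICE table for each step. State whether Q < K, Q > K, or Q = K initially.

Q₀ = 0.0217; Q < K (proceeds forward)

Q₀ = 0.0217 vs Keq = 0.2527 ⇒ Q<K, forward
Step 1:
                  B         J
  I         0.03536    0.0277
  C        -0.01865   0.03729
  E         0.01671   0.06499
  solve Keq expr → x = 0.01865; check Q = 0.2527
Then change container volume by factor 0.5 (V_new/V_old).
Step 2:
                  B         J
  I         0.03343      0.13
  C         0.01163  -0.02327
  E         0.04506    0.1067
  solve Keq expr → x = -0.01163; check Q = 0.2527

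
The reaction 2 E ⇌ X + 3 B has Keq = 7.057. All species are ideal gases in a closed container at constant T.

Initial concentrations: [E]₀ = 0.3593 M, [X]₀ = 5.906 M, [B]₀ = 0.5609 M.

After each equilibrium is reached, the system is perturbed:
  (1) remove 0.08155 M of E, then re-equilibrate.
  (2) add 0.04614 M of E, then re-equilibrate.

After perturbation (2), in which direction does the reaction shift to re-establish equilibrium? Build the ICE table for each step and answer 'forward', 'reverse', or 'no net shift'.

Q₀ = 8.073 vs Keq = 7.057 ⇒ Q>K, reverse
Step 1:
                   E          X          B
  Initial     0.3593      5.906     0.5609
  Change    0.009813  -0.004907   -0.01472
  Equil       0.3691      5.901     0.5462
  solve Keq expr → x = -0.004907; check Q = 7.057
Then remove 0.08155 M of E.
Step 2:
                   E          X          B
  Initial     0.2876      5.901     0.5462
  Change     0.03263   -0.01631   -0.04894
  Equil       0.3202      5.885     0.4972
  solve Keq expr → x = -0.01631; check Q = 7.057
Then add 0.04614 M of E.
Step 3:
                   E          X          B
  Initial     0.3663      5.885     0.4972
  Change    -0.01858   0.009289    0.02787
  Equil       0.3478      5.894     0.5251
  solve Keq expr → x = 0.009289; check Q = 7.057

Direction: forward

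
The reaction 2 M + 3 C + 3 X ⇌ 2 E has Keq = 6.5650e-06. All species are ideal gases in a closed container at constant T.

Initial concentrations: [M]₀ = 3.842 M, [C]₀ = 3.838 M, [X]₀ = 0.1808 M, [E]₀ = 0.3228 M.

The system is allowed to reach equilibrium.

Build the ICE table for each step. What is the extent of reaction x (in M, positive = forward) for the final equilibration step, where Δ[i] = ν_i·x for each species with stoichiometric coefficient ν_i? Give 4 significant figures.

x = -0.1398 M

Q₀ = 0.02113 vs Keq = 6.5650e-06 ⇒ Q>K, reverse
Step 1:
                  M         C         X         E
  init        3.842     3.838    0.1808    0.3228
  Δ          0.2797    0.4195    0.4195   -0.2797
  eq          4.122     4.257    0.6003   0.04315
  solve Keq expr → x = -0.1398; check Q = 6.5650e-06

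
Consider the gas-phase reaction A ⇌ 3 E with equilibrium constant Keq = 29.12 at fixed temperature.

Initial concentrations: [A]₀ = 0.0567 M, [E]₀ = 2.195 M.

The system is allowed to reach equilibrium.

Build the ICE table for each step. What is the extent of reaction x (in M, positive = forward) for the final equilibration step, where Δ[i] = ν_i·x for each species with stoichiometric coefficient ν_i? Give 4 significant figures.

Q₀ = 186.5 vs Keq = 29.12 ⇒ Q>K, reverse
Step 1:
                   A          E
  Initial     0.0567      2.195
  Change      0.1376    -0.4129
  Equil       0.1943      1.782
  solve Keq expr → x = -0.1376; check Q = 29.12

x = -0.1376 M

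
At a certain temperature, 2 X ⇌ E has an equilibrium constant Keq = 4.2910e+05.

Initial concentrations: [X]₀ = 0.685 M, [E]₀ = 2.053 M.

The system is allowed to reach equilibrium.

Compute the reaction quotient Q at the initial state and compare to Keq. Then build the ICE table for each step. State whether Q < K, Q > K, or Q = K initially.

Q₀ = 4.375; Q < K (proceeds forward)

Q₀ = 4.375 vs Keq = 4.2910e+05 ⇒ Q<K, forward
Step 1:
                    X           E
  Initial       0.685       2.053
  Change      -0.6826      0.3413
  Equil      0.002362       2.394
  solve Keq expr → x = 0.3413; check Q = 4.2910e+05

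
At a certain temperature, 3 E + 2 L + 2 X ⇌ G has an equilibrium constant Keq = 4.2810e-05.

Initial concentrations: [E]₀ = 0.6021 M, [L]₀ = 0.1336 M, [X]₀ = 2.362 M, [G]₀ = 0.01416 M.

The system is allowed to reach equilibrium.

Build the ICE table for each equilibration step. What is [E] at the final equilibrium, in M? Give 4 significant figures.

Q₀ = 0.6515 vs Keq = 4.2810e-05 ⇒ Q>K, reverse
Step 1:
                   E          L          X          G
  init        0.6021     0.1336      2.362    0.01416
  Δ          0.04247    0.02832    0.02832   -0.01416
  eq          0.6446     0.1619       2.39 1.7173e-06
  solve Keq expr → x = -0.01416; check Q = 4.2810e-05

[E]_eq = 0.6446 M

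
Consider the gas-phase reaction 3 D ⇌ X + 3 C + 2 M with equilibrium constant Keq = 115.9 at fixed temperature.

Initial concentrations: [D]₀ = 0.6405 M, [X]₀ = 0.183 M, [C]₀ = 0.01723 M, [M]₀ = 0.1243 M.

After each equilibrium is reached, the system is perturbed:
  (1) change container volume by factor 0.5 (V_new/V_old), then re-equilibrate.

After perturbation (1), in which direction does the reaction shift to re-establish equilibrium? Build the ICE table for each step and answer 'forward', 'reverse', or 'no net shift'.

Q₀ = 5.5042e-08 vs Keq = 115.9 ⇒ Q<K, forward
Step 1:
                  D         X         C         M
  Initial    0.6405     0.183   0.01723    0.1243
  Change    -0.5834    0.1945    0.5834    0.3889
  Equil     0.05708    0.3775    0.6007    0.5132
  solve Keq expr → x = 0.1945; check Q = 115.9
Then change container volume by factor 0.5 (V_new/V_old).
Step 2:
                  D         X         C         M
  Initial    0.1142    0.7549     1.201     1.026
  Change    0.08694  -0.02898  -0.08694  -0.05796
  Equil      0.2011     0.726     1.114    0.9685
  solve Keq expr → x = -0.02898; check Q = 115.9

Direction: reverse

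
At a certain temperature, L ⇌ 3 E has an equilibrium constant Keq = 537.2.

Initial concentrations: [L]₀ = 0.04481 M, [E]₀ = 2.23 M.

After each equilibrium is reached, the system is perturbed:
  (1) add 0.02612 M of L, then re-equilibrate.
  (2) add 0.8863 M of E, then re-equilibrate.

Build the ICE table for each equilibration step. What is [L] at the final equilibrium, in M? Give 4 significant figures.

[L]_eq = 0.0584 M

Q₀ = 247.5 vs Keq = 537.2 ⇒ Q<K, forward
Step 1:
                    L           E
  I           0.04481        2.23
  C          -0.02226     0.06677
  E           0.02255       2.297
  solve Keq expr → x = 0.02226; check Q = 537.2
Then add 0.02612 M of L.
Step 2:
                    L           E
  I           0.04867       2.297
  C          -0.02394     0.07181
  E           0.02474       2.369
  solve Keq expr → x = 0.02394; check Q = 537.2
Then add 0.8863 M of E.
Step 3:
                    L           E
  I           0.02474       3.255
  C           0.03366      -0.101
  E            0.0584       3.154
  solve Keq expr → x = -0.03366; check Q = 537.2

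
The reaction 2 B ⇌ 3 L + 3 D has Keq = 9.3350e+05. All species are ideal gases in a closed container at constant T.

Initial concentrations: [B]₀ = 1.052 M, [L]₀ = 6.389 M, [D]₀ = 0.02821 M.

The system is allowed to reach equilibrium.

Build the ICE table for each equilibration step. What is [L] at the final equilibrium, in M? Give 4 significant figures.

[L]_eq = 7.901 M

Q₀ = 0.00529 vs Keq = 9.3350e+05 ⇒ Q<K, forward
Step 1:
                    B           L           D
  init          1.052       6.389     0.02821
  Δ            -1.008       1.512       1.512
  eq          0.04394       7.901        1.54
  solve Keq expr → x = 0.504; check Q = 9.3350e+05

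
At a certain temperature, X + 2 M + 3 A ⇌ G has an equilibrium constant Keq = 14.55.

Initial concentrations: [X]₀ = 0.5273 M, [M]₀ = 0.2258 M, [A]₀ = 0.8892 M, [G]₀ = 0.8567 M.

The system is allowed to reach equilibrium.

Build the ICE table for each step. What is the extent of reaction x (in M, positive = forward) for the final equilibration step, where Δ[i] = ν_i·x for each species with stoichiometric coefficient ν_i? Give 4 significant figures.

x = -0.04116 M

Q₀ = 45.32 vs Keq = 14.55 ⇒ Q>K, reverse
Step 1:
                   X          M          A          G
  Initial     0.5273     0.2258     0.8892     0.8567
  Change     0.04116    0.08232     0.1235   -0.04116
  Equil       0.5685     0.3081      1.013     0.8155
  solve Keq expr → x = -0.04116; check Q = 14.55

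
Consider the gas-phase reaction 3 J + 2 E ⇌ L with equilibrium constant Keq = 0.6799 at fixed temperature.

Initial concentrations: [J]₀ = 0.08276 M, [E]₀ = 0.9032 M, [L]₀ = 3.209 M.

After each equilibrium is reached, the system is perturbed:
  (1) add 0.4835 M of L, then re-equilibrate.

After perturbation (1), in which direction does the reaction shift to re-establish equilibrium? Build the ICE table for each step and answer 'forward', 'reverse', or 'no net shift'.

Direction: reverse

Q₀ = 6940 vs Keq = 0.6799 ⇒ Q>K, reverse
Step 1:
                  J         E         L
  init      0.08276    0.9032     3.209
  Δ           1.083    0.7222   -0.3611
  eq          1.166     1.625     2.848
  solve Keq expr → x = -0.3611; check Q = 0.6799
Then add 0.4835 M of L.
Step 2:
                  J         E         L
  init        1.166     1.625     3.331
  Δ         0.04563   0.03042  -0.01521
  eq          1.212     1.656     3.316
  solve Keq expr → x = -0.01521; check Q = 0.6799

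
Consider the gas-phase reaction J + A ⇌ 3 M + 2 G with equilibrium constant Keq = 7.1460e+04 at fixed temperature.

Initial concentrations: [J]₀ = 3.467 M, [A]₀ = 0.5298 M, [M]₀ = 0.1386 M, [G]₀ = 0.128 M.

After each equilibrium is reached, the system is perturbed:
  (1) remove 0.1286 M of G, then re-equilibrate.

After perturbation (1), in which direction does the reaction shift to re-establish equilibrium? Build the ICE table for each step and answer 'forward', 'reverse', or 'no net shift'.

Q₀ = 2.3749e-05 vs Keq = 7.1460e+04 ⇒ Q<K, forward
Step 1:
                    J           A           M           G
  I             3.467      0.5298      0.1386       0.128
  C           -0.5298     -0.5298       1.589        1.06
  E             2.937  3.4661e-05       1.728       1.188
  solve Keq expr → x = 0.5298; check Q = 7.1460e+04
Then remove 0.1286 M of G.
Step 2:
                    J           A           M           G
  I             2.937  3.4661e-05       1.728       1.059
  C       -7.0987e-06 -7.0987e-06  2.1296e-05  1.4197e-05
  E             2.937  2.7562e-05       1.728       1.059
  solve Keq expr → x = 7.0987e-06; check Q = 7.1460e+04

Direction: forward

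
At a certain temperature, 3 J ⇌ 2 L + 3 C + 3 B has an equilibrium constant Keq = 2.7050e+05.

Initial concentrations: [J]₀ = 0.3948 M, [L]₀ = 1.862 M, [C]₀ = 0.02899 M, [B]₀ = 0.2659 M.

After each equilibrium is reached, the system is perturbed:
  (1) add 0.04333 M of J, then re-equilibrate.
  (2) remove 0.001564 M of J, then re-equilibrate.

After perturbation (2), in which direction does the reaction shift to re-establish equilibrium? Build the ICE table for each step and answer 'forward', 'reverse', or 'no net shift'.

Q₀ = 2.5806e-05 vs Keq = 2.7050e+05 ⇒ Q<K, forward
Step 1:
                    J           L           C           B
  init         0.3948       1.862     0.02899      0.2659
  Δ           -0.3878      0.2586      0.3878      0.3878
  eq         0.006955       2.121      0.4168      0.6537
  solve Keq expr → x = 0.1293; check Q = 2.7050e+05
Then add 0.04333 M of J.
Step 2:
                    J           L           C           B
  init        0.05028       2.121      0.4168      0.6537
  Δ          -0.04206     0.02804     0.04206     0.04206
  eq         0.008221       2.149      0.4589      0.6958
  solve Keq expr → x = 0.01402; check Q = 2.7050e+05
Then remove 0.001564 M of J.
Step 3:
                    J           L           C           B
  init       0.006657       2.149      0.4589      0.6958
  Δ          0.001516   -0.001011   -0.001516   -0.001516
  eq         0.008173       2.148      0.4574      0.6943
  solve Keq expr → x = -5.0547e-04; check Q = 2.7050e+05

Direction: reverse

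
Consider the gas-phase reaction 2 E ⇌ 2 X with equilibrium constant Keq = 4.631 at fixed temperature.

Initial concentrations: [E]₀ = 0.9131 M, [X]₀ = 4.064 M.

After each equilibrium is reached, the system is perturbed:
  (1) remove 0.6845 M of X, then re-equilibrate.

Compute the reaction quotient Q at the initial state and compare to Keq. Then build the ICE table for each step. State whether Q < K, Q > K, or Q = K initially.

Q₀ = 19.81; Q > K (proceeds reverse)

Q₀ = 19.81 vs Keq = 4.631 ⇒ Q>K, reverse
Step 1:
                   E          X
  Initial     0.9131      4.064
  Change      0.6659    -0.6659
  Equil        1.579      3.398
  solve Keq expr → x = -0.333; check Q = 4.631
Then remove 0.6845 M of X.
Step 2:
                   E          X
  Initial      1.579      2.714
  Change     -0.2172     0.2172
  Equil        1.362      2.931
  solve Keq expr → x = 0.1086; check Q = 4.631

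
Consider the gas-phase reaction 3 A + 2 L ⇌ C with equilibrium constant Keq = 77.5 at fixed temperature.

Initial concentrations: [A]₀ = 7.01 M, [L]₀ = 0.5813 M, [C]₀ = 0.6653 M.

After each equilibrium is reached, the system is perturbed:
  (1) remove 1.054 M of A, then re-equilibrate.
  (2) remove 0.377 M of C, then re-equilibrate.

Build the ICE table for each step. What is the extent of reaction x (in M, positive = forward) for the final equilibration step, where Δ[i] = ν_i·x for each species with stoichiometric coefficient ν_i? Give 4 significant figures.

x = 0.001066 M

Q₀ = 0.005716 vs Keq = 77.5 ⇒ Q<K, forward
Step 1:
                  A         L         C
  Initial      7.01    0.5813    0.6653
  Change     -0.861    -0.574     0.287
  Equil       6.149   0.00727    0.9523
  solve Keq expr → x = 0.287; check Q = 77.5
Then remove 1.054 M of A.
Step 2:
                  A         L         C
  Initial     5.095   0.00727    0.9523
  Change   0.003529  0.002353 -0.001176
  Equil       5.098  0.009623    0.9511
  solve Keq expr → x = -0.001176; check Q = 77.5
Then remove 0.377 M of C.
Step 3:
                  A         L         C
  Initial     5.098  0.009623    0.5741
  Change  -0.003199 -0.002133  0.001066
  Equil       5.095   0.00749    0.5752
  solve Keq expr → x = 0.001066; check Q = 77.5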